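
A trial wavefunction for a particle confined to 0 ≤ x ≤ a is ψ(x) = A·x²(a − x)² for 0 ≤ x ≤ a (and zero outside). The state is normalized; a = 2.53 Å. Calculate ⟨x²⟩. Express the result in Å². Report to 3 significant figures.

⟨x^2⟩ ≈ 1.75 Å^2

By definition ⟨x²⟩ = ∫ x^2 |ψ(x)|² dx.
The ratio of the moment integral to the normalization integral gives ⟨x²⟩ = 3·a^2/11.
With a = 2.53, ⟨x^2⟩ = 1.746.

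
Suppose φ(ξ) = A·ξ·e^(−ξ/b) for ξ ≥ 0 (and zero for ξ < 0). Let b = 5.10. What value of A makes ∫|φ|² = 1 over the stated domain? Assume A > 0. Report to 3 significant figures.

A ≈ 0.174

Require ∫ |φ|² dξ = 1 over the whole domain.
The integral (without the A² prefactor) comes out to b^3/4.
With b = 5.10: A² = 0.03015 and A = 0.1736.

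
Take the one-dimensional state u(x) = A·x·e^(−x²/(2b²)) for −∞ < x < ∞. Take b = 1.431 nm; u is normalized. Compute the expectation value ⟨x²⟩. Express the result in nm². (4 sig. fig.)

⟨x^2⟩ ≈ 3.072 nm^2

The expectation value is the |u|²-weighted average of x^2: ∫ x^2|u|² dx.
With ∫_{−∞}^{∞} x^(2m) e^(−αx²) dx = (2m−1)!!·√π / (2^m α^(m+1/2)), the ratio of the moment integral to the normalization integral gives ⟨x²⟩ = 3·b^2/2.
With b = 1.431, ⟨x^2⟩ = 3.0716.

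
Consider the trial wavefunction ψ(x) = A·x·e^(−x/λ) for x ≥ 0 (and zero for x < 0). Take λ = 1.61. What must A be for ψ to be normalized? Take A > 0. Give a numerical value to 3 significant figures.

A ≈ 0.979

Normalization requires ∫|ψ|² dx = 1, integrated from 0 to ∞.
Using ∫₀^∞ xⁿ e^(−αx) dx = n!/αⁿ⁺¹, carrying out the integral gives A² · λ^3/4.
Plugging in λ = 1.61 yields A = 0.9790.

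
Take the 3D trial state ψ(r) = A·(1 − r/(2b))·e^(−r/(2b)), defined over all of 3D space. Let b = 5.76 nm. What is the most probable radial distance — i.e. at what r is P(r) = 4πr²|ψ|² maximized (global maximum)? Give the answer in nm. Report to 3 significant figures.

The maximum of P(r) = 4πr²|ψ|² occurs where its derivative vanishes.
Solving yields r = b·(√(5) + 3).
With b = 5.76, the most probable radial distance is 30.16 nm.

r ≈ 30.2 nm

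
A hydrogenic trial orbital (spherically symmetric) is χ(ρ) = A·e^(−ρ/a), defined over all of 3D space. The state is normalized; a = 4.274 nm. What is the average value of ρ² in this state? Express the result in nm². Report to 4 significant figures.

⟨ρ²⟩ = ∫ ρ^2 |χ|² 4πρ² dρ over the full domain.
Evaluating both integrals, ⟨ρ²⟩ = 3·a^2.
With a = 4.274, ⟨ρ^2⟩ = 54.801.

⟨ρ^2⟩ ≈ 54.80 nm^2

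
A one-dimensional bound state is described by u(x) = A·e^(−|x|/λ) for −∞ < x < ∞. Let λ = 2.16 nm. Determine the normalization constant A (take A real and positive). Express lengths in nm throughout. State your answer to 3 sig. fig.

Require ∫ |u|² dx = 1 over the whole domain.
With ∫₀^∞ x^0 e^(−αx) dx = 0!/α^1, with u = A·e^(−|x|/λ), the integral evaluates to A²·[λ].
Setting this equal to 1 gives A² = 1/(λ).
With λ = 2.16: A² = 0.4630 and A = 0.6804.

A ≈ 0.680 nm^(-1/2)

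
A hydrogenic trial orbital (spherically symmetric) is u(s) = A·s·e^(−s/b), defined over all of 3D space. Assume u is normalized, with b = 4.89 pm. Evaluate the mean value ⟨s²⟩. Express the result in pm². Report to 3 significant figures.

By definition ⟨s²⟩ = ∫ s^2 |u(s)|² 4πs² ds.
Evaluating both integrals, ⟨s²⟩ = 15·b^2/2.
With b = 4.89, ⟨s^2⟩ = 179.3.

⟨s^2⟩ ≈ 179 pm^2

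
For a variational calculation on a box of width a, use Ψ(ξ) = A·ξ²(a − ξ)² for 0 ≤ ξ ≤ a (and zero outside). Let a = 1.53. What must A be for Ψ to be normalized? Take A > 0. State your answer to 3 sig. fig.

A ≈ 3.70

Normalization requires ∫|Ψ|² dξ = 1, integrated from 0 to a.
Expanding the polynomial and integrating term by term, the integral (without the A² prefactor) comes out to a^9/630.
Hence A² = 1/[a^9/630].
Substituting a = 1.53 gives A² = 13.71, so A = 3.703.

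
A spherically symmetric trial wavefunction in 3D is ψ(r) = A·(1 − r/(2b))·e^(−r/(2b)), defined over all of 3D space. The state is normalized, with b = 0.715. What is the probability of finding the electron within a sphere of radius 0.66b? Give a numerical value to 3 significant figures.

Integrate the radial probability density 4πr²|ψ|² over r ≤ 0.66b.
The full normalization integral is A²·[8·π·b^3] = 1, fixing A².
Substituting u = r/b, A², 4π and the length scale all cancel in the ratio: P = ∫_{0}^{0.66} u^2·(1 - u/2)^2·e^(-u) du / ∫_{0}^{∞} u^2·(1 - u/2)^2·e^(-u) du.
An antiderivative of u^2·(1 - u/2)^2·e^(-u) is -(u^4/4 + u^2 + 2·u + 2)·e^(-u); evaluating from 0 to 0.66 gives ≈ 0.034395, while the full integral is 2.
The region integral divided by the full integral gives P = 0.01720.

P ≈ 0.0172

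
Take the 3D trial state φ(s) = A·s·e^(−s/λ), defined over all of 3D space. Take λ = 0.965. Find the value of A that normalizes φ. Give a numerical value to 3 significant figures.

A ≈ 0.356

The normalization condition is ∫|φ|² 4πs² ds = 1 from 0 to ∞.
Recall ∫₀^∞ s^m e^(−s/β) ds = m!·β^(m+1), carrying out the integral gives A² · 3·π·λ^5.
With λ = 0.965: A² = 0.1268 and A = 0.3561.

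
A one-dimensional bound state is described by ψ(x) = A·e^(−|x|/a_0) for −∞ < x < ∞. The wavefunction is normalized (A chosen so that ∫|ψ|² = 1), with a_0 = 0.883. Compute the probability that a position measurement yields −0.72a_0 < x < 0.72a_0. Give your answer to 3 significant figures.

P ≈ 0.763

P = ∫_{−0.72a_0}^{0.72a_0} |ψ(x)|² dx.
The normalization integral ∫|ψ|²dx over the whole domain equals a_0·A², and A² cancels in the ratio.
By symmetry take twice the x ≥ 0 contribution in numerator and denominator; the 2's cancel. Let u = x/a_0; then A² and the length scale cancel, so P = ∫_{0}^{0.72} e^(-2·u) du ÷ ∫_{0}^{∞} e^(-2·u) du.
Using ∫ e^(-2·u) du = -e^(-2·u)/2, the numerator is 1/2 - e^(-36/25)/2 and the denominator is 1/2.
Taking the ratio, P = 0.7631.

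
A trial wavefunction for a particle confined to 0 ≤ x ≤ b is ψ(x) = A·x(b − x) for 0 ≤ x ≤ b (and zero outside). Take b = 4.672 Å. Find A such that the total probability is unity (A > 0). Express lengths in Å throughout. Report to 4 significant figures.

We need A² ∫|f|² dx = 1, taking the integral from 0 to b.
Expanding the polynomial and integrating term by term, with ψ = A·x(b − x), the integral evaluates to A²·[b^5/30].
Plugging in b = 4.672 yields A = 0.11609.

A ≈ 0.1161 Å^(-5/2)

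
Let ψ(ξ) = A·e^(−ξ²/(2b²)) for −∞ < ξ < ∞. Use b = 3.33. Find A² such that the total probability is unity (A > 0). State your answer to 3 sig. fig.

Require ∫ |ψ|² dξ = 1 over the whole domain.
Differentiating ∫e^(−αξ²) dξ = √(π/α) under α to get the higher moments, ∫|ψ|² dξ = A²·(√(π)·b).
Hence A² = 1/[√(π)·b].
Substituting b = 3.33 gives A² = 0.1694, so A = 0.4116.

A^2 ≈ 0.169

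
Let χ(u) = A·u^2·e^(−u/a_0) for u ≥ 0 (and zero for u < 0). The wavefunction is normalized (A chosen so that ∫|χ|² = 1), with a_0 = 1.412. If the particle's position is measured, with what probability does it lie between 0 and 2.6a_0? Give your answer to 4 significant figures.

P ≈ 0.5939

|χ|² is the probability density, so P = ∫_{0}^{2.6a_0} |χ|² du.
Since A² = 1/(3·a_0^5/4), this is the region integral divided by the full normalization integral.
Let t = u/a_0; then A² and the length scale cancel, so P = ∫_{0}^{2.6} t^4·e^(-2·t) dt ÷ ∫_{0}^{∞} t^4·e^(-2·t) dt.
Using ∫ t^4·e^(-2·t) dt = -(t^4/2 + t^3 + 3·t^2/2 + 3·t/2 + 3/4)·e^(-2·t), the numerator is ≈ 0.445404 and the denominator is 3/4.
Evaluating gives P = 0.59387.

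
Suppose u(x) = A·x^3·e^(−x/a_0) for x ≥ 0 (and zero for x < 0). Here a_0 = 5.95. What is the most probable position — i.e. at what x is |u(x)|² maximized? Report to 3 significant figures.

The maximum of |u(x)|² occurs where its derivative vanishes.
This gives x = 3·a_0.
With a_0 = 5.95, the most probable position is 17.85.

x ≈ 17.9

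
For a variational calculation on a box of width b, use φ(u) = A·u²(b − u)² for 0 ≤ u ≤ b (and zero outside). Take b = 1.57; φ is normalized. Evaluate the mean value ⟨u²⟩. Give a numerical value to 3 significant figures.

The expectation value is the |φ|²-weighted average of u^2: ∫ u^2|φ|² du.
Expanding the polynomial and integrating term by term, the ratio of the moment integral to the normalization integral gives ⟨u²⟩ = 3·b^2/11.
Putting b = 1.57 gives 0.6722.

⟨u^2⟩ ≈ 0.672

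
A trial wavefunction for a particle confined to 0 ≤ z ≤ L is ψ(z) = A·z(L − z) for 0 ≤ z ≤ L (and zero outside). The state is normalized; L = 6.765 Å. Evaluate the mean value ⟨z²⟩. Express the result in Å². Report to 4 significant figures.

⟨z^2⟩ ≈ 13.08 Å^2

⟨z²⟩ = ∫ z^2 |ψ|² dz over the full domain.
Expanding the polynomial and integrating term by term, the ratio of the moment integral to the normalization integral gives ⟨z²⟩ = 2·L^2/7.
Putting L = 6.765 gives 13.076.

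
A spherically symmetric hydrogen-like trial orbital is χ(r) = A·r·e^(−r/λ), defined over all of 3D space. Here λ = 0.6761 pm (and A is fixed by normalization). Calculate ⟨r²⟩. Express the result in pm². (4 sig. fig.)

⟨r^2⟩ ≈ 3.428 pm^2

The expectation value is the |χ|²-weighted average of r^2: ∫ r^2|χ|² 4πr² dr.
The ratio of the moment integral to the normalization integral gives ⟨r²⟩ = 15·λ^2/2.
Putting λ = 0.6761 gives 3.4283.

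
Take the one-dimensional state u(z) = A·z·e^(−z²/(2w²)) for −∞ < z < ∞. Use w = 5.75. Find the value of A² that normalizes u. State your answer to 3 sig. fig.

A^2 ≈ 0.00594

The normalization condition is ∫|u|² dz = 1 from −∞ to ∞.
With u = A·z·e^(−z²/(2w²)), the integral evaluates to A²·[√(π)·w^3/2].
Hence A² = 1/[√(π)·w^3/2].
Plugging in w = 5.75 yields A = 0.07704.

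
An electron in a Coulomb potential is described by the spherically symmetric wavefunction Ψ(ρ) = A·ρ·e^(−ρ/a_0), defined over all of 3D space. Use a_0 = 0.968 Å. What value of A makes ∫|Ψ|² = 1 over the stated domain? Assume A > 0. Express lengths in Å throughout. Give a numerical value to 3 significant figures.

A ≈ 0.353 Å^(-5/2)

We need A² ∫|f|² 4πρ² dρ = 1, taking the integral from 0 to ∞.
The angular integral contributes 4π, leaving ∫₀^∞ ρ²|Ψ|² dρ.
∫|Ψ|² 4πρ² dρ = A²·(3·π·a_0^5).
Substituting a_0 = 0.968 gives A² = 0.1248, so A = 0.3533.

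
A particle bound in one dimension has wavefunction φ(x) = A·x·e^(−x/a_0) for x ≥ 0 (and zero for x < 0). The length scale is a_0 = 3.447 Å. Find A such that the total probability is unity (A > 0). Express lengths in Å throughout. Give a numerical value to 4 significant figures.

Normalization requires ∫|φ|² dx = 1, integrated from 0 to ∞.
Recall ∫₀^∞ x^m e^(−x/β) dx = m!·β^(m+1), carrying out the integral gives A² · a_0^3/4.
Plugging in a_0 = 3.447 yields A = 0.31251.

A ≈ 0.3125 Å^(-3/2)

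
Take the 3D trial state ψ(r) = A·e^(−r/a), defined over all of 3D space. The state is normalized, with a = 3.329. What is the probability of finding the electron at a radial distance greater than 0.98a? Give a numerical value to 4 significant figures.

Integrate the radial probability density 4πr²|ψ|² over r > 0.98a.
A² is fixed by ∫₀^∞ 4πr²|ψ|² dr = 1, i.e. A² = (π·a^3)^(−1).
Substituting u = r/a, A², 4π and the length scale all cancel in the ratio: P = ∫_{0.98}^{∞} u^2·e^(-2·u) du / ∫_{0}^{∞} u^2·e^(-2·u) du.
Using ∫ u^2·e^(-2·u) du = -(2·u^2 + 2·u + 1)·e^(-2·u)/4, the numerator is 6101·e^(-49/25)/5000 and the denominator is 1/4.
Taking the ratio yields P = 0.68750.

P ≈ 0.6875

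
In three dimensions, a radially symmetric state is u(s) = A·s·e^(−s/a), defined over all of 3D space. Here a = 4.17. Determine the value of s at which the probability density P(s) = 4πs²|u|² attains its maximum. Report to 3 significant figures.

The maximum of P(s) = 4πs²|u|² occurs where its derivative vanishes.
Solving yields s = 2·a.
With a = 4.17, the most probable radial distance is 8.340.

s ≈ 8.34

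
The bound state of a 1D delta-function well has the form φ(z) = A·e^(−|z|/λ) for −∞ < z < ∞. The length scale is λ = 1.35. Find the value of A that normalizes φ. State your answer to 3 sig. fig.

We need A² ∫|f|² dz = 1, taking the integral from −∞ to ∞.
Using ∫₀^∞ zⁿ e^(−αz) dz = n!/αⁿ⁺¹, the integral (without the A² prefactor) comes out to λ.
With λ = 1.35: A² = 0.7407 and A = 0.8607.

A ≈ 0.861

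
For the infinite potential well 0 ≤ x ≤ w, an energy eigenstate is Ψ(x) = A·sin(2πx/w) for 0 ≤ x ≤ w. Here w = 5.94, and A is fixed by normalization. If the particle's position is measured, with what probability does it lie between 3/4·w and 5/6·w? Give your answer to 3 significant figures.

P ≈ 0.152

P = ∫_{3/4·w}^{5/6·w} |Ψ(x)|² dx.
The normalization integral ∫|Ψ|²dx over the whole domain equals w/2·A², and A² cancels in the ratio.
In terms of u = x/w (A² and the length scale cancel between numerator and denominator), P = [∫_{3/4}^{5/6} sin(2·π·u)^2 du] / [∫_{0}^{1} sin(2·π·u)^2 du].
Using ∫ sin(2·π·u)^2 du = u/2 - sin(4·π·u)/(8·π), the numerator is √(3)/(16·π) + 1/24 and the denominator is 1/2.
This works out to P = (√(3)/8 + π/12)/π.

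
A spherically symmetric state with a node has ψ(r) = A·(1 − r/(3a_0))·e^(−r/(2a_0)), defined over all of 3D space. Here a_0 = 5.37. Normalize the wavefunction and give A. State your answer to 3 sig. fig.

A ≈ 0.0278

We need A² ∫|f|² 4πr² dr = 1, taking the integral from 0 to ∞.
With ∫₀^∞ r^4 e^(−αr) dr = 4!/α^5, carrying out the integral gives A² · 8·π·a_0^3/3.
With a_0 = 5.37: A² = 0.0007708 and A = 0.02776.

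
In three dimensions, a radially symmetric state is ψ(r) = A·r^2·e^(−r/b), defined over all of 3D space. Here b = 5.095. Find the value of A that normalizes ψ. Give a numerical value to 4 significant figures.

A ≈ 0.0003984

The normalization condition is ∫|ψ|² 4πr² dr = 1 from 0 to ∞.
Using ∫₀^∞ rⁿ e^(−αr) dr = n!/αⁿ⁺¹, the integral (without the A² prefactor) comes out to 45·π·b^7/2.
So A² = (45·π·b^7/2)^(−1).
With b = 5.095: A² = 1.5873E-7 and A = 0.00039841.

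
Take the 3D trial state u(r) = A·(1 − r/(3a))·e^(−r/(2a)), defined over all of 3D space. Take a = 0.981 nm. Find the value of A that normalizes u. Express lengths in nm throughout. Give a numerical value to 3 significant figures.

A ≈ 0.356 nm^(-3/2)

Normalization requires ∫|u|² 4πr² dr = 1, integrated from 0 to ∞.
In 3D with spherical symmetry the volume element is 4πr² dr.
With ∫₀^∞ r^4 e^(−αr) dr = 4!/α^5, the integral (without the A² prefactor) comes out to 8·π·a^3/3.
So A² = (8·π·a^3/3)^(−1).
With a = 0.981: A² = 0.1264 and A = 0.3556.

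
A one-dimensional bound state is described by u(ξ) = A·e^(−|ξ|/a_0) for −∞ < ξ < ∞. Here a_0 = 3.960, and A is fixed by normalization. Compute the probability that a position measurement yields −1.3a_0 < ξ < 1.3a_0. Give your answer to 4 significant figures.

P ≈ 0.9257

|u|² is the probability density, so P = ∫_{−1.3a_0}^{1.3a_0} |u|² dξ.
The normalization integral ∫|u|²dξ over the whole domain equals a_0·A², and A² cancels in the ratio.
By symmetry take twice the ξ ≥ 0 contribution in numerator and denominator; the 2's cancel. Let t = ξ/a_0; then A² and the length scale cancel, so P = ∫_{0}^{1.3} e^(-2·t) dt ÷ ∫_{0}^{∞} e^(-2·t) dt.
With ∫ e^(-2·t) dt = -e^(-2·t)/2 + C, the region integral is 1/2 - e^(-13/5)/2 and the full one is 1/2.
This works out to P = 0.92573.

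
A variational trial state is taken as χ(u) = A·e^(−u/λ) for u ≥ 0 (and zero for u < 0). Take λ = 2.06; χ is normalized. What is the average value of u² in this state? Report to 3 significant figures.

The expectation value is the |χ|²-weighted average of u^2: ∫ u^2|χ|² du.
Using ∫₀^∞ uⁿ e^(−αu) du = n!/αⁿ⁺¹, evaluating both integrals, ⟨u²⟩ = λ^2/2.
Putting λ = 2.06 gives 2.122.

⟨u^2⟩ ≈ 2.12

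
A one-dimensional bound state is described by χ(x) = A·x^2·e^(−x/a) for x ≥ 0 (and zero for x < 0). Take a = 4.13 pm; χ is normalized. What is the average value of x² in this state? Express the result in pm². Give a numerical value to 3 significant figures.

The expectation value is the |χ|²-weighted average of x^2: ∫ x^2|χ|² dx.
The ratio of the moment integral to the normalization integral gives ⟨x²⟩ = 15·a^2/2.
Putting a = 4.13 gives 127.9.

⟨x^2⟩ ≈ 128 pm^2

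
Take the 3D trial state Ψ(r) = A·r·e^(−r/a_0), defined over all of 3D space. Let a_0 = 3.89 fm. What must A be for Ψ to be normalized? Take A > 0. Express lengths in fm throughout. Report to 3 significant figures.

Require ∫ |Ψ|² 4πr² dr = 1 over the whole domain.
In 3D with spherical symmetry the volume element is 4πr² dr.
With ∫₀^∞ r^4 e^(−αr) dr = 4!/α^5, with Ψ = A·r·e^(−r/a_0), the integral evaluates to A²·[3·π·a_0^5].
Plugging in a_0 = 3.89 yields A = 0.01091.

A ≈ 0.0109 fm^(-5/2)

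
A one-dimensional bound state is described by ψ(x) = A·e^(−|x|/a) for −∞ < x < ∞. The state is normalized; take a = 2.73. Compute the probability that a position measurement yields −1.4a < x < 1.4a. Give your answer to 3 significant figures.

The probability is P = ∫ |ψ|² dx over [−1.4a, 1.4a].
With A² fixed by ∫|ψ|² = 1, i.e. A² = (a)^(−1), substitute and integrate.
By symmetry take twice the x ≥ 0 contribution in numerator and denominator; the 2's cancel. Substituting u = x/a, A² and the length scale cancel in the ratio: P = ∫_{0}^{1.4} e^(-2·u) du / ∫_{0}^{∞} e^(-2·u) du.
Using ∫ e^(-2·u) du = -e^(-2·u)/2, the numerator is 1/2 - e^(-14/5)/2 and the denominator is 1/2.
Taking the ratio, P = 0.9392.

P ≈ 0.939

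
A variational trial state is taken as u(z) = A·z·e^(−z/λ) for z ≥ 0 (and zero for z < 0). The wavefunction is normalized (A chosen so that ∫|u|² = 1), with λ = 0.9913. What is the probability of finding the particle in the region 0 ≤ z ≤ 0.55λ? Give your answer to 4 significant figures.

P ≈ 0.09958

P = ∫_{0}^{0.55λ} |u(z)|² dz.
The normalization integral ∫|u|²dz over the whole domain equals λ^3/4·A², and A² cancels in the ratio.
Let t = z/λ; then A² and the length scale cancel, so P = ∫_{0}^{0.55} t^2·e^(-2·t) dt ÷ ∫_{0}^{∞} t^2·e^(-2·t) dt.
An antiderivative of t^2·e^(-2·t) is -(2·t^2 + 2·t + 1)·e^(-2·t)/4; evaluating from 0 to 0.55 gives 1/4 - 541·e^(-11/10)/800, while the full integral is 1/4.
This works out to P = 0.099584.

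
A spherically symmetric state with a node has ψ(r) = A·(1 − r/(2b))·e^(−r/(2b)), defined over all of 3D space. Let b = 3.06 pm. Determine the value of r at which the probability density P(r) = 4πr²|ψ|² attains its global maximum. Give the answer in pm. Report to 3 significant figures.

The maximum of P(r) = 4πr²|ψ|² occurs where its derivative vanishes.
Solving yields r = b·(√(5) + 3).
With b = 3.06, the most probable radial distance is 16.02 pm.

r ≈ 16.0 pm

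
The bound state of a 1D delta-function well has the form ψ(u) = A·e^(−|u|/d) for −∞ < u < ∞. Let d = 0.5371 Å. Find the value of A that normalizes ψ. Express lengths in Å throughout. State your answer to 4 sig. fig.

The normalization condition is ∫|ψ|² du = 1 from −∞ to ∞.
The integral (without the A² prefactor) comes out to d.
Substituting d = 0.5371 gives A² = 1.8619, so A = 1.3645.

A ≈ 1.364 Å^(-1/2)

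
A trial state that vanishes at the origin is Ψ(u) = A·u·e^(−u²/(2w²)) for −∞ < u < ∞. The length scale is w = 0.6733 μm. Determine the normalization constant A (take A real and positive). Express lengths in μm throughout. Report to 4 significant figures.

A ≈ 1.923 μm^(-3/2)

Normalization requires ∫|Ψ|² du = 1, integrated from −∞ to ∞.
Using the Gaussian integral ∫_{−∞}^{∞} e^(−αu²) du = √(π/α), ∫|Ψ|² du = A²·(√(π)·w^3/2).
So A² = (√(π)·w^3/2)^(−1).
Plugging in w = 0.6733 yields A = 1.9227.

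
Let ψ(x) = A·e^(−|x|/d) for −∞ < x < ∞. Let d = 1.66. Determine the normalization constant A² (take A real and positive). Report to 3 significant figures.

The normalization condition is ∫|ψ|² dx = 1 from −∞ to ∞.
∫|ψ|² dx = A²·(d).
Setting this equal to 1 gives A² = 1/(d).
Substituting d = 1.66 gives A² = 0.6024, so A = 0.7762.

A^2 ≈ 0.602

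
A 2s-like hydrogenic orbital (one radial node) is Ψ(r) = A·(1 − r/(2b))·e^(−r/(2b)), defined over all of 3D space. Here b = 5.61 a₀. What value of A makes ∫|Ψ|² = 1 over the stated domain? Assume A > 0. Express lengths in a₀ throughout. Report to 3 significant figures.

A ≈ 0.0150 a₀^(-3/2)

Normalization requires ∫|Ψ|² 4πr² dr = 1, integrated from 0 to ∞.
Carrying out the integral gives A² · 8·π·b^3.
So A² = (8·π·b^3)^(−1).
Substituting b = 5.61 gives A² = 0.0002254, so A = 0.01501.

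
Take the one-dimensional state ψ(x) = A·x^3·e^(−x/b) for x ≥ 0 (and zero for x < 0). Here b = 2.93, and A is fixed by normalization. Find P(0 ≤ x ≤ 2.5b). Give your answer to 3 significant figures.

P ≈ 0.238

|ψ|² is the probability density, so P = ∫_{0}^{2.5b} |ψ|² dx.
Since A² = 1/(45·b^7/8), this is the region integral divided by the full normalization integral.
Substituting u = x/b, A² and the length scale cancel in the ratio: P = ∫_{0}^{2.5} u^6·e^(-2·u) du / ∫_{0}^{∞} u^6·e^(-2·u) du.
An antiderivative of u^6·e^(-2·u) is -(4·u^6 + 12·u^5 + 30·u^4 + 60·u^3 + 90·u^2 + 90·u + 45)·e^(-2·u)/8; evaluating from 0 to 2.5 gives ≈ 1.3377, while the full integral is 45/8.
Evaluating gives P = 0.2378.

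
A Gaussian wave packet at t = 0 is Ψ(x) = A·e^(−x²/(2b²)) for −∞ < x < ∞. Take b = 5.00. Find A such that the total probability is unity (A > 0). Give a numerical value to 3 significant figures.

The normalization condition is ∫|Ψ|² dx = 1 from −∞ to ∞.
With Ψ = A·e^(−x²/(2b²)), the integral evaluates to A²·[√(π)·b].
Setting this equal to 1 gives A² = 1/(√(π)·b).
With b = 5.00: A² = 0.1128 and A = 0.3359.

A ≈ 0.336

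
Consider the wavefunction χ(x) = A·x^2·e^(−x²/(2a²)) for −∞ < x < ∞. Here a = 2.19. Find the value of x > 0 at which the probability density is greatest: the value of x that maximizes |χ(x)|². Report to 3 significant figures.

x ≈ 3.10

The maximum of |χ(x)|² occurs where its derivative vanishes.
Solving yields x = √(2)·a.
With a = 2.19, the value of x > 0 at which the probability density is greatest is 3.097.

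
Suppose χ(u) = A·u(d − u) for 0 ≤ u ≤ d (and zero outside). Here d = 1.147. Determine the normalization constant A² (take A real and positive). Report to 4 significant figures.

Require ∫ |χ|² du = 1 over the whole domain.
Expanding the polynomial and integrating term by term, ∫|χ|² du = A²·(d^5/30).
Setting this equal to 1 gives A² = 1/(d^5/30).
Substituting d = 1.147 gives A² = 15.111, so A = 3.8873.

A^2 ≈ 15.11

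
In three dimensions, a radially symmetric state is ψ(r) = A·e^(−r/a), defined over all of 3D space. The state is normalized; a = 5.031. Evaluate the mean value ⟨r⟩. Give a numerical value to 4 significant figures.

⟨r⟩ ≈ 7.547

⟨r⟩ = ∫ r |ψ|² 4πr² dr over the full domain.
The ratio of the moment integral to the normalization integral gives ⟨r⟩ = 3·a/2.
Putting a = 5.031 gives 7.5465.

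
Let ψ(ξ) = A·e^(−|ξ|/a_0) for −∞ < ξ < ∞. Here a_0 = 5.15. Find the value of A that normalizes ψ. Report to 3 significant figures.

A ≈ 0.441

The normalization condition is ∫|ψ|² dξ = 1 from −∞ to ∞.
With ψ = A·e^(−|ξ|/a_0), the integral evaluates to A²·[a_0].
So A² = (a_0)^(−1).
Plugging in a_0 = 5.15 yields A = 0.4407.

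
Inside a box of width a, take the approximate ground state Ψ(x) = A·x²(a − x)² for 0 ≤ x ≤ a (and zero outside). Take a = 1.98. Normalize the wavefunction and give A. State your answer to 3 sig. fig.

Require ∫ |Ψ|² dx = 1 over the whole domain.
Carrying out the integral gives A² · a^9/630.
Hence A² = 1/[a^9/630].
Plugging in a = 1.98 yields A = 1.161.

A ≈ 1.16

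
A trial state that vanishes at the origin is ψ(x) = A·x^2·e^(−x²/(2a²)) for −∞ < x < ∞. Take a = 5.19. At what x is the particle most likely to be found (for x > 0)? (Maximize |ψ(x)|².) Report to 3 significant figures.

x ≈ 7.34

The maximum of |ψ(x)|² occurs where its derivative vanishes.
Solving yields x = √(2)·a.
With a = 5.19, the value of x > 0 at which the probability density is greatest is 7.340.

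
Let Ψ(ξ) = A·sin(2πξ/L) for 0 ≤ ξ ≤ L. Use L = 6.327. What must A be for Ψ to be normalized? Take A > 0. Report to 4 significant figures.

A ≈ 0.5622

Normalization requires ∫|Ψ|² dξ = 1, integrated from 0 to L.
With ∫₀^L sin²(nπξ/L) dξ = L/2, with Ψ = A·sin(2πξ/L), the integral evaluates to A²·[L/2].
Setting this equal to 1 gives A² = 1/(L/2).
Plugging in L = 6.327 yields A = 0.56223.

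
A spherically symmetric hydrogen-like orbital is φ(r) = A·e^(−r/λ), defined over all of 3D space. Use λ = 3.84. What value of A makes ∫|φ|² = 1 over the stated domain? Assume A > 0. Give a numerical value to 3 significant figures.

A ≈ 0.0750

The normalization condition is ∫|φ|² 4πr² dr = 1 from 0 to ∞.
(Spherical symmetry: dV = 4πr² dr.)
∫|φ|² 4πr² dr = A²·(π·λ^3).
Plugging in λ = 3.84 yields A = 0.07498.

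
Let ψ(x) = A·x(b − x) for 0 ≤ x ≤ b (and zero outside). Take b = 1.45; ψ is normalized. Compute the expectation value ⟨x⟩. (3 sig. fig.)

⟨x⟩ ≈ 0.725

⟨x⟩ = ∫ x |ψ|² dx over the full domain.
Since the A² factors cancel between numerator and denominator, ⟨x⟩ = b/2.
With b = 1.45, ⟨x⟩ = 0.7250.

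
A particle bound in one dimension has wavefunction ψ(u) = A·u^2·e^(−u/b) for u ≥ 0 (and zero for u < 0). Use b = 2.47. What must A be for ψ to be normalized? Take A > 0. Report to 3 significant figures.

A ≈ 0.120

The normalization condition is ∫|ψ|² du = 1 from 0 to ∞.
Recall ∫₀^∞ u^m e^(−u/β) du = m!·β^(m+1), ∫|ψ|² du = A²·(3·b^5/4).
So A² = (3·b^5/4)^(−1).
Substituting b = 2.47 gives A² = 0.01450, so A = 0.1204.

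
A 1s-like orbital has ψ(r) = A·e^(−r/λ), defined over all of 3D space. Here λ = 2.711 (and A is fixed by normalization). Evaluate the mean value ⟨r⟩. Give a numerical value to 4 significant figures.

⟨r⟩ ≈ 4.067

By definition ⟨r⟩ = ∫ r |ψ(r)|² 4πr² dr.
The ratio of the moment integral to the normalization integral gives ⟨r⟩ = 3·λ/2.
With λ = 2.711, ⟨r⟩ = 4.0665.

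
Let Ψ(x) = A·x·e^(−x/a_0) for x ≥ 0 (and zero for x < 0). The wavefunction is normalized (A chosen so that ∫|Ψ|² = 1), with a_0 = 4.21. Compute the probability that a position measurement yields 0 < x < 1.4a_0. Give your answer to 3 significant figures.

P ≈ 0.531

The probability is P = ∫ |Ψ|² dx over [0, 1.4a_0].
With A² fixed by ∫|Ψ|² = 1, i.e. A² = (a_0^3/4)^(−1), substitute and integrate.
Let u = x/a_0; then A² and the length scale cancel, so P = ∫_{0}^{1.4} u^2·e^(-2·u) du ÷ ∫_{0}^{∞} u^2·e^(-2·u) du.
Using ∫ u^2·e^(-2·u) du = -(2·u^2 + 2·u + 1)·e^(-2·u)/4, the numerator is 1/4 - 193·e^(-14/5)/100 and the denominator is 1/4.
The result is P = 0.5305.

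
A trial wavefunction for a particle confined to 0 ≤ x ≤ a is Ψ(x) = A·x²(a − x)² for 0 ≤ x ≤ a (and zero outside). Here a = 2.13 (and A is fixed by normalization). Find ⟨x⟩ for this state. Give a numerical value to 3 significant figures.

By definition ⟨x⟩ = ∫ x |Ψ(x)|² dx.
Evaluating both integrals, ⟨x⟩ = a/2.
With a = 2.13, ⟨x⟩ = 1.065.

⟨x⟩ ≈ 1.07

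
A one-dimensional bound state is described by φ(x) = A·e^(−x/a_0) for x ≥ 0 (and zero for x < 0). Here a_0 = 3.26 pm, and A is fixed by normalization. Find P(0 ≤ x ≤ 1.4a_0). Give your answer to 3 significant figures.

|φ|² is the probability density, so P = ∫_{0}^{1.4a_0} |φ|² dx.
Since A² = 1/(a_0/2), this is the region integral divided by the full normalization integral.
Substituting u = x/a_0, A² and the length scale cancel in the ratio: P = ∫_{0}^{1.4} e^(-2·u) du / ∫_{0}^{∞} e^(-2·u) du.
With ∫ e^(-2·u) du = -e^(-2·u)/2 + C, the region integral is 1/2 - e^(-14/5)/2 and the full one is 1/2.
The result is P = 0.9392.

P ≈ 0.939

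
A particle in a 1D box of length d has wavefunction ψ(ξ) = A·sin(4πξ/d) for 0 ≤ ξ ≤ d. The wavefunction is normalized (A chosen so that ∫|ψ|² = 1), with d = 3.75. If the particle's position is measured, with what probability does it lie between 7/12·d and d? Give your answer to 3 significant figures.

P = ∫_{7/12·d}^{d} |ψ(ξ)|² dξ.
With A² fixed by ∫|ψ|² = 1, i.e. A² = (d/2)^(−1), substitute and integrate.
Substituting u = ξ/d, A² and the length scale cancel in the ratio: P = ∫_{7/12}^{1} sin(4·π·u)^2 du / ∫_{0}^{1} sin(4·π·u)^2 du.
An antiderivative of sin(4·π·u)^2 is u/2 - sin(4·π·u)·cos(4·π·u)/(8·π); evaluating from 7/12 to 1 gives √(3)/(32·π) + 5/24, while the full integral is 1/2.
The result is P = √(3)/(16·π) + 5/12.

P ≈ 0.451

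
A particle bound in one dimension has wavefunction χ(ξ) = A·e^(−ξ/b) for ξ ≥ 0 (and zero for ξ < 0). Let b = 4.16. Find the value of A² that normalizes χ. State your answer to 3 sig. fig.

Normalization requires ∫|χ|² dξ = 1, integrated from 0 to ∞.
With χ = A·e^(−ξ/b), the integral evaluates to A²·[b/2].
Hence A² = 1/[b/2].
Plugging in b = 4.16 yields A = 0.6934.

A^2 ≈ 0.481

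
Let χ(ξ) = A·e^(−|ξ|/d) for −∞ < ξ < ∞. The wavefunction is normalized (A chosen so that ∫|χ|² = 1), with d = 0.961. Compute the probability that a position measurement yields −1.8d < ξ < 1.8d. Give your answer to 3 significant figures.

P ≈ 0.973

The probability is P = ∫ |χ|² dξ over [−1.8d, 1.8d].
Since A² = 1/(d), this is the region integral divided by the full normalization integral.
By symmetry take twice the ξ ≥ 0 contribution in numerator and denominator; the 2's cancel. Let u = ξ/d; then A² and the length scale cancel, so P = ∫_{0}^{1.8} e^(-2·u) du ÷ ∫_{0}^{∞} e^(-2·u) du.
An antiderivative of e^(-2·u) is -e^(-2·u)/2; evaluating from 0 to 1.8 gives 1/2 - e^(-18/5)/2, while the full integral is 1/2.
This works out to P = 0.9727.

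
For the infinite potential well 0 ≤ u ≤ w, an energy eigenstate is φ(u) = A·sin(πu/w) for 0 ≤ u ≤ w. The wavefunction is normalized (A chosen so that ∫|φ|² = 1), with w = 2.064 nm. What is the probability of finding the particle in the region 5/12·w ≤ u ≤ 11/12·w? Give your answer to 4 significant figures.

P ≈ 0.6592

The probability is P = ∫ |φ|² du over [5/12·w, 11/12·w].
Since A² = 1/(w/2), this is the region integral divided by the full normalization integral.
In terms of t = u/w (A² and the length scale cancel between numerator and denominator), P = [∫_{5/12}^{11/12} sin(π·t)^2 dt] / [∫_{0}^{1} sin(π·t)^2 dt].
Using ∫ sin(π·t)^2 dt = t/2 - sin(2·π·t)/(4·π), the numerator is 1/(4·π) + 1/4 and the denominator is 1/2.
Taking the ratio, P = (1 + π)/(2·π).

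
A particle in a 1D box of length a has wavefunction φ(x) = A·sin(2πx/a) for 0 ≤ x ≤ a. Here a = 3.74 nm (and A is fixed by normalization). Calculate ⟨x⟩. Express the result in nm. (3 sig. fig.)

⟨x⟩ ≈ 1.87 nm

By definition ⟨x⟩ = ∫ x |φ(x)|² dx.
Evaluating both integrals, ⟨x⟩ = a/2.
Putting a = 3.74 gives 1.870.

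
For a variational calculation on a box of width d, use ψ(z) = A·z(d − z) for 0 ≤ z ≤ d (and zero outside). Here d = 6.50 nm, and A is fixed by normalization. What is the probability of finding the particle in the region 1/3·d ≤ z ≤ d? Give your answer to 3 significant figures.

P ≈ 0.790

The probability is P = ∫ |ψ|² dz over [1/3·d, d].
With A² fixed by ∫|ψ|² = 1, i.e. A² = (d^5/30)^(−1), substitute and integrate.
In terms of u = z/d (A² and the length scale cancel between numerator and denominator), P = [∫_{1/3}^{1} u^2·(1 - u)^2 du] / [∫_{0}^{1} u^2·(1 - u)^2 du].
With ∫ u^2·(1 - u)^2 du = u^3·(6·u^2 - 15·u + 10)/30 + C, the region integral is 32/1215 and the full one is 1/30.
Taking the ratio, P = 64/81.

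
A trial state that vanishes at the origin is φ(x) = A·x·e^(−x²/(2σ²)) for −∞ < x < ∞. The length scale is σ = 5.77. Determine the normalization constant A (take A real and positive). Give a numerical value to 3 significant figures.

Require ∫ |φ|² dx = 1 over the whole domain.
Using the Gaussian integral ∫_{−∞}^{∞} e^(−αx²) dx = √(π/α), with φ = A·x·e^(−x²/(2σ²)), the integral evaluates to A²·[√(π)·σ^3/2].
Plugging in σ = 5.77 yields A = 0.07664.

A ≈ 0.0766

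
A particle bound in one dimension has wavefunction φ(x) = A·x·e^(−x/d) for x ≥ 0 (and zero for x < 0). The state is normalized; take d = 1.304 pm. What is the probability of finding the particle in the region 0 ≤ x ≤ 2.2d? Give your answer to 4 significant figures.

|φ|² is the probability density, so P = ∫_{0}^{2.2d} |φ|² dx.
Since A² = 1/(d^3/4), this is the region integral divided by the full normalization integral.
In terms of u = x/d (A² and the length scale cancel between numerator and denominator), P = [∫_{0}^{2.2} u^2·e^(-2·u) du] / [∫_{0}^{∞} u^2·e^(-2·u) du].
With ∫ u^2·e^(-2·u) du = -(2·u^2 + 2·u + 1)·e^(-2·u)/4 + C, the region integral is 1/4 - 377·e^(-22/5)/100 and the full one is 1/4.
The result is P = 0.81486.

P ≈ 0.8149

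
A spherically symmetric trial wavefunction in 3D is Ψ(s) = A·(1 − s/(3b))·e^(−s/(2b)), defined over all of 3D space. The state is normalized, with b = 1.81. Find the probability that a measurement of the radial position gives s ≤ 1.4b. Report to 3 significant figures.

P = ∫ |Ψ|² 4πs² ds over s ≤ 1.4b.
The full normalization integral is A²·[8·π·b^3/3] = 1, fixing A².
Substituting u = s/b, A², 4π and the length scale all cancel in the ratio: P = ∫_{0}^{1.4} u^2·(1 - u/3)^2·e^(-u) du / ∫_{0}^{∞} u^2·(1 - u/3)^2·e^(-u) du.
With ∫ u^2·(1 - u/3)^2·e^(-u) du = (-u^4 + 2·u^3 - 3·u^2 - 6·u - 6)·e^(-u)/9 + C, the region integral is 2/3 - 1294·e^(-7/5)/625 and the full one is 2/3.
This evaluates to P = 0.2342.

P ≈ 0.234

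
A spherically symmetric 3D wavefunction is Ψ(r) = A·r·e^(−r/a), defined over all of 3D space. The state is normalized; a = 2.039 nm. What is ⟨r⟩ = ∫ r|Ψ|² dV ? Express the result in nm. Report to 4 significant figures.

By definition ⟨r⟩ = ∫ r |Ψ(r)|² 4πr² dr.
Recall ∫₀^∞ r^m e^(−r/β) dr = m!·β^(m+1), since the A² factors cancel between numerator and denominator, ⟨r⟩ = 5·a/2.
Putting a = 2.039 gives 5.0975.

⟨r⟩ ≈ 5.098 nm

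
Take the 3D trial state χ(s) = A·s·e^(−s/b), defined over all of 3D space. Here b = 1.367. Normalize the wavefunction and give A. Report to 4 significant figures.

The normalization condition is ∫|χ|² 4πs² ds = 1 from 0 to ∞.
In 3D with spherical symmetry the volume element is 4πs² ds.
With χ = A·s·e^(−s/b), the integral evaluates to A²·[3·π·b^5].
So A² = (3·π·b^5)^(−1).
With b = 1.367: A² = 0.022227 and A = 0.14909.

A ≈ 0.1491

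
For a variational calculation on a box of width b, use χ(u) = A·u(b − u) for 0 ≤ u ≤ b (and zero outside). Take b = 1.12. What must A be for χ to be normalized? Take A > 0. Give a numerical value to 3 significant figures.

The normalization condition is ∫|χ|² du = 1 from 0 to b.
Carrying out the integral gives A² · b^5/30.
Plugging in b = 1.12 yields A = 4.126.

A ≈ 4.13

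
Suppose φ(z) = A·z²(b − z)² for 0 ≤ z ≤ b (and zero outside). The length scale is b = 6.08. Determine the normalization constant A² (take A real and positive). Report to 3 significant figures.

A^2 ≈ 0.0000555

We need A² ∫|f|² dz = 1, taking the integral from 0 to b.
Expanding the polynomial and integrating term by term, the integral (without the A² prefactor) comes out to b^9/630.
Setting this equal to 1 gives A² = 1/(b^9/630).
With b = 6.08: A² = 0.00005549 and A = 0.007449.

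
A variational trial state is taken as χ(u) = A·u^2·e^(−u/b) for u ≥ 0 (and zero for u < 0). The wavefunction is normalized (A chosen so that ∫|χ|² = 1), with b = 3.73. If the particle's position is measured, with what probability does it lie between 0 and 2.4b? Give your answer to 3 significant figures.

The probability is P = ∫ |χ|² du over [0, 2.4b].
The normalization integral ∫|χ|²du over the whole domain equals 3·b^5/4·A², and A² cancels in the ratio.
In terms of t = u/b (A² and the length scale cancel between numerator and denominator), P = [∫_{0}^{2.4} t^4·e^(-2·t) dt] / [∫_{0}^{∞} t^4·e^(-2·t) dt].
With ∫ t^4·e^(-2·t) dt = -(t^4/2 + t^3 + 3·t^2/2 + 3·t/2 + 3/4)·e^(-2·t) + C, the region integral is ≈ 0.39281 and the full one is 3/4.
The result is P = 0.5237.

P ≈ 0.524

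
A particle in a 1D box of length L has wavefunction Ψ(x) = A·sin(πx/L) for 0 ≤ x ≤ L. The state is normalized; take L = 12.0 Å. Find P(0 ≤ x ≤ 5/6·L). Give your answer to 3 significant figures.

P ≈ 0.971

P = ∫_{0}^{5/6·L} |Ψ(x)|² dx.
The normalization integral ∫|Ψ|²dx over the whole domain equals L/2·A², and A² cancels in the ratio.
In terms of u = x/L (A² and the length scale cancel between numerator and denominator), P = [∫_{0}^{5/6} sin(π·u)^2 du] / [∫_{0}^{1} sin(π·u)^2 du].
Using ∫ sin(π·u)^2 du = u/2 - sin(2·π·u)/(4·π), the numerator is √(3)/(8·π) + 5/12 and the denominator is 1/2.
Evaluating gives P = √(3)/(4·π) + 5/6.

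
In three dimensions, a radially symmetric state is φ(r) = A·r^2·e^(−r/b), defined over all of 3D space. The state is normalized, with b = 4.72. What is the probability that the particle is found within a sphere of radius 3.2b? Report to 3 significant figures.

Integrate the radial probability density 4πr²|φ|² over r ≤ 3.2b.
Normalization gives A² = 1/(45·π·b^7/2).
In terms of u = r/b (A², 4π and the length scale all cancel between numerator and denominator), P = [∫_{0}^{3.2} u^6·e^(-2·u) du] / [∫_{0}^{∞} u^6·e^(-2·u) du].
Using ∫ u^6·e^(-2·u) du = -(4·u^6 + 12·u^5 + 30·u^4 + 60·u^3 + 90·u^2 + 90·u + 45)·e^(-2·u)/8, the numerator is ≈ 2.5744 and the denominator is 45/8.
The region integral divided by the full integral gives P = 0.4577.

P ≈ 0.458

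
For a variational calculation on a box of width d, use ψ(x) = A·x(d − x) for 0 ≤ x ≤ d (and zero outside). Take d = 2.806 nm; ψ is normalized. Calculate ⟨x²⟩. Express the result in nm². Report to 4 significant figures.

⟨x^2⟩ ≈ 2.250 nm^2

The expectation value is the |ψ|²-weighted average of x^2: ∫ x^2|ψ|² dx.
Evaluating both integrals, ⟨x²⟩ = 2·d^2/7.
With d = 2.806, ⟨x^2⟩ = 2.2496.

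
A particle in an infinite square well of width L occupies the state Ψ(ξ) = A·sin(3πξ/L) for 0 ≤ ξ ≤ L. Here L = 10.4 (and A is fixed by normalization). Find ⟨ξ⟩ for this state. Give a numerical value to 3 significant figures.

⟨ξ⟩ ≈ 5.20

The expectation value is the |Ψ|²-weighted average of ξ: ∫ ξ|Ψ|² dξ.
Since the A² factors cancel between numerator and denominator, ⟨ξ⟩ = L/2.
With L = 10.4, ⟨ξ⟩ = 5.200.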